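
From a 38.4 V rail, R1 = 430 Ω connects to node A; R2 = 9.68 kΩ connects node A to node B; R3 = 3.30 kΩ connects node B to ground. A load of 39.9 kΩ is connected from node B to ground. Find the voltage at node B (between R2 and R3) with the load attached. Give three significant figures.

At node B, R3 is in parallel with the load: R3‖R_L = 3048 Ω.
Below node A the resistance is R2 + (R3‖R_L) = 12730 Ω, so V_A = 38.4 × 12730/13160 = 37.15 V.
Then V_B = V_A × (R3‖R_L)/(R2 + R3‖R_L) = 37.15 × 3048/12730 = 8.90 V.

V ≈ 8.90 V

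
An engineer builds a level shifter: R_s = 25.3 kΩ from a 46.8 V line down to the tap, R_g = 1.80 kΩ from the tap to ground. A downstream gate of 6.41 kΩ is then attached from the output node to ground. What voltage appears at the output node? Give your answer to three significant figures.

V_out ≈ 2.46 V

The load sits in parallel with R_g: R_g‖R_L = (1.80 × 6.41) / (1.80 + 6.41) = 1.405 kΩ.
V_out = 46.8 × 1.405 / (25.3 + 1.405) = 46.8 × 1.405/26.71 = 2.46 V.
(Unloaded it would have been 3.11 V.)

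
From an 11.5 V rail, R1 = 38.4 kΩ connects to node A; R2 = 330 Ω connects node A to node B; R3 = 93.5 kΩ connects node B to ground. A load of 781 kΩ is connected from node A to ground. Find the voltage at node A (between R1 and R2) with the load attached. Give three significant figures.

V ≈ 7.89 V

Below node A the series string R2+R3 = 93830 Ω sits in parallel with the 781000 Ω load: 83770 Ω.
V_A = 11.5 × 83770/(38400 + 83770) = 7.89 V.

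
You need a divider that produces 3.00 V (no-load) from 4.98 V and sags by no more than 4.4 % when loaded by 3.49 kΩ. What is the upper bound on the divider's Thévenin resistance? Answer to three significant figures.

Loading drop = R_th/(R_th + R_L) ≤ 0.0440, so R_th ≤ R_L · ε/(1−ε) = 3.49 kΩ × 0.0440/0.9560 = 161 Ω.
(Any R1, R2 with R2/(R1+R2) = 0.602 and R1‖R2 ≤ 161 Ω will meet the spec.)

R_th ≤ 161 Ω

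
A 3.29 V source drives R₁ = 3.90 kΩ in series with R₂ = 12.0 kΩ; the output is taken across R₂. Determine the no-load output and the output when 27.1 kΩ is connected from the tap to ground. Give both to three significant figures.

Open-circuit: V = 3.29 × 12.0/(3.90 + 12.0) = 2.48 V.
With the load, R₂ becomes R₂‖R_L = 8.317 kΩ, so V = 3.29 × 8.317/12.22 = 2.24 V.

Unloaded: 2.48 V; loaded: 2.24 V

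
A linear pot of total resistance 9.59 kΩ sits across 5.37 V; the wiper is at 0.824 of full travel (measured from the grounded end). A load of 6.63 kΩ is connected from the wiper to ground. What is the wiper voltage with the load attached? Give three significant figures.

V ≈ 3.66 V

The wiper splits the pot into (1−α)R = 1.688 kΩ above and αR = 7.902 kΩ below.
Lower section ‖ load = 3.605 kΩ.
V_wiper = 5.37 × 3.605/(1.688 + 3.605) = 3.66 V.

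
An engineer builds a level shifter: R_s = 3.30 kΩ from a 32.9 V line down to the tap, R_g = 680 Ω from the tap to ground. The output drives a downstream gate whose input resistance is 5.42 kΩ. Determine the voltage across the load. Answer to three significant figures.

V_out ≈ 5.09 V

The load sits in parallel with R_g: R_g‖R_L = (680 × 5420) / (680 + 5420) = 604.2 Ω.
V_out = 32.9 × 604.2 / (3300 + 604.2) = 32.9 × 604.2/3904 = 5.09 V.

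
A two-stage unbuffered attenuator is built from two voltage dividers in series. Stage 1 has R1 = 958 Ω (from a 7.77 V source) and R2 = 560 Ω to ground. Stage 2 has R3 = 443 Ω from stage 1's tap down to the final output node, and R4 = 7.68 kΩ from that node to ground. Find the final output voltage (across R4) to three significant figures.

V_out ≈ 2.60 V

Stage 2 presents R3+R4 = 8123 Ω as a load on stage 1's tap.
Stage 1's lower leg becomes R2‖(R3+R4) = 523.9 Ω, so V_mid = 7.77 × 523.9/1482 = 2.747 V.
Stage 2 is itself unloaded: V_out = V_mid × R4/(R3+R4) = 2.747 × 7680/8123 = 2.60 V.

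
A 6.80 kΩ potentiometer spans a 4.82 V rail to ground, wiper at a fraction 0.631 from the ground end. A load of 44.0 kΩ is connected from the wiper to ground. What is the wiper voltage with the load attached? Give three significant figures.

V ≈ 2.94 V

The wiper splits the pot into (1−α)R = 2.509 kΩ above and αR = 4.291 kΩ below.
Lower section ‖ load = 3.910 kΩ.
V_wiper = 4.82 × 3.910/(2.509 + 3.910) = 2.94 V.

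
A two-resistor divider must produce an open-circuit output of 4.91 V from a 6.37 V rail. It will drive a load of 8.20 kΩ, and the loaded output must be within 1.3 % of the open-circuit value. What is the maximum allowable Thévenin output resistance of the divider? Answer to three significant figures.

R_th ≤ 108 Ω

Loading drop = R_th/(R_th + R_L) ≤ 0.0130, so R_th ≤ R_L · ε/(1−ε) = 8.20 kΩ × 0.0130/0.9870 = 108 Ω.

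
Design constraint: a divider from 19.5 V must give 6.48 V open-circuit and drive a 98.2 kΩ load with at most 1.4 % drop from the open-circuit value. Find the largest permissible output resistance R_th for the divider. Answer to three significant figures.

R_th ≤ 1.39 kΩ

Loading drop = R_th/(R_th + R_L) ≤ 0.0140, so R_th ≤ R_L · ε/(1−ε) = 98.2 kΩ × 0.0140/0.9860 = 1.39 kΩ.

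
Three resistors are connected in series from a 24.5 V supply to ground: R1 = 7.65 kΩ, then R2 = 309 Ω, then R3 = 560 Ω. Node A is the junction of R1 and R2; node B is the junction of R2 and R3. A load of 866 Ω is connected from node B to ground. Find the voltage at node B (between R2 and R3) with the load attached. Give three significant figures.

V ≈ 1.00 V

At node B, R3 is in parallel with the load: R3‖R_L = 340.1 Ω.
Below node A the resistance is R2 + (R3‖R_L) = 649.1 Ω, so V_A = 24.5 × 649.1/8299 = 1.916 V.
Then V_B = V_A × (R3‖R_L)/(R2 + R3‖R_L) = 1.916 × 340.1/649.1 = 1.00 V.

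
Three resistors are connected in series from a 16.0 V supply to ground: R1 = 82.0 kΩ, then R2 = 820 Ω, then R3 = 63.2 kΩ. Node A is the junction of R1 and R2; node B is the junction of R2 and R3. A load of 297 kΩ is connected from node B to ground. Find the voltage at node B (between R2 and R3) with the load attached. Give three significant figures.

At node B, R3 is in parallel with the load: R3‖R_L = 52110 Ω.
Below node A the resistance is R2 + (R3‖R_L) = 52930 Ω, so V_A = 16.0 × 52930/134900 = 6.277 V.
Then V_B = V_A × (R3‖R_L)/(R2 + R3‖R_L) = 6.277 × 52110/52930 = 6.18 V.

V ≈ 6.18 V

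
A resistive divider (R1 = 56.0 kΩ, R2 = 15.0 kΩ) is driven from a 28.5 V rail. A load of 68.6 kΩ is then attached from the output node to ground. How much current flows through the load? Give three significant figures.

R2‖R_L = 12.31 kΩ; V_out = 28.5 × 12.31/68.31 = 5.135 V.
I_L = V_out / R_L = 5.135 / 68.6 kΩ = 0.0749 mA.

I_L ≈ 0.0749 mA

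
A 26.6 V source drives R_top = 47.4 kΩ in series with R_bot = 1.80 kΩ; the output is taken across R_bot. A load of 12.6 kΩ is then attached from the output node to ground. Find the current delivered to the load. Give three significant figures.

R_bot‖R_L = 1.575 kΩ; V_out = 26.6 × 1.575/48.98 = 0.8554 V.
I_L = V_out / R_L = 0.8554 / 12.6 kΩ = 0.0679 mA.

I_L ≈ 0.0679 mA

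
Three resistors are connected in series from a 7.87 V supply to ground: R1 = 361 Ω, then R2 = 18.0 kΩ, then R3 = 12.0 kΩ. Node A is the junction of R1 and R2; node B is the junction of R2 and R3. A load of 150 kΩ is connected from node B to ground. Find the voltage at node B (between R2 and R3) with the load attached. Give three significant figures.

At node B, R3 is in parallel with the load: R3‖R_L = 11110 Ω.
Below node A the resistance is R2 + (R3‖R_L) = 29110 Ω, so V_A = 7.87 × 29110/29470 = 7.774 V.
Then V_B = V_A × (R3‖R_L)/(R2 + R3‖R_L) = 7.774 × 11110/29110 = 2.97 V.

V ≈ 2.97 V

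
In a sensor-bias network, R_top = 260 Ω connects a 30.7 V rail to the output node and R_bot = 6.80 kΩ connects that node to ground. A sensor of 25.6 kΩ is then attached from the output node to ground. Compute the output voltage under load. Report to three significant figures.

V_out ≈ 29.3 V

The load sits in parallel with R_bot: R_bot‖R_L = (6800 × 25600) / (6800 + 25600) = 5373 Ω.
V_out = 30.7 × 5373 / (260 + 5373) = 30.7 × 5373/5633 = 29.3 V.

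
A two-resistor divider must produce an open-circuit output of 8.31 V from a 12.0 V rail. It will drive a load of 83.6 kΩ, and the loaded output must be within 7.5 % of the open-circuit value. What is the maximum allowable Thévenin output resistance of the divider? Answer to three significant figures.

Loading drop = R_th/(R_th + R_L) ≤ 0.0750, so R_th ≤ R_L · ε/(1−ε) = 83.6 kΩ × 0.0750/0.9250 = 6.78 kΩ.

R_th ≤ 6.78 kΩ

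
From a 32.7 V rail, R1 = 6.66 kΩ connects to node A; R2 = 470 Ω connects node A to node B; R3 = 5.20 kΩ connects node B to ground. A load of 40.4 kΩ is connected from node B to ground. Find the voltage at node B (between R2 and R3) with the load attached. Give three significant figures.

V ≈ 12.8 V

At node B, R3 is in parallel with the load: R3‖R_L = 4607 Ω.
Below node A the resistance is R2 + (R3‖R_L) = 5077 Ω, so V_A = 32.7 × 5077/11740 = 14.14 V.
Then V_B = V_A × (R3‖R_L)/(R2 + R3‖R_L) = 14.14 × 4607/5077 = 12.8 V.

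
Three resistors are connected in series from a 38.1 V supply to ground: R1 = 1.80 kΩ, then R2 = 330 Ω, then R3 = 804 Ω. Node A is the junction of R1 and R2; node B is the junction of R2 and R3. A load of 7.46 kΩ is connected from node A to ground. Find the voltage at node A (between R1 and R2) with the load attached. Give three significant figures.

Below node A the series string R2+R3 = 1134 Ω sits in parallel with the 7460 Ω load: 984.4 Ω.
V_A = 38.1 × 984.4/(1800 + 984.4) = 13.5 V.

V ≈ 13.5 V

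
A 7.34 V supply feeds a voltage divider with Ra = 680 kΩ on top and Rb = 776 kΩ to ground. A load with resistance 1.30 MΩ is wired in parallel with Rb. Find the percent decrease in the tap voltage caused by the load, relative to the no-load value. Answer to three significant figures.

Unloaded V = 7.34 × 776/1456 = 3.912 V.
Loaded: Rb‖R_L = 485.9 kΩ, giving V = 7.34 × 485.9/1166 = 3.059 V.
Drop = (3.912 − 3.059) / 3.912 = 21.8 %.

21.8 %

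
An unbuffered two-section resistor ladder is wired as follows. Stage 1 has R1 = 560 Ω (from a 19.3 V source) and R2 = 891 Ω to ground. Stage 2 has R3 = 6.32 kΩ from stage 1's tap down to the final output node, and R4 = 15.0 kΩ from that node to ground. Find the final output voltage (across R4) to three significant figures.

V_out ≈ 8.21 V

Stage 2 presents R3+R4 = 21320 Ω as a load on stage 1's tap.
Stage 1's lower leg becomes R2‖(R3+R4) = 855.3 Ω, so V_mid = 19.3 × 855.3/1415 = 11.66 V.
Stage 2 is itself unloaded: V_out = V_mid × R4/(R3+R4) = 11.66 × 15000/21320 = 8.21 V.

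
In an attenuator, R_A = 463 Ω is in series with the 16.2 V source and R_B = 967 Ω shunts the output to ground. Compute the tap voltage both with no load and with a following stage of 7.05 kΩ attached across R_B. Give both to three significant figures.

Unloaded: 11.0 V; loaded: 10.5 V

Open-circuit: V = 16.2 × 967/(463 + 967) = 11.0 V.
With the load, R_B becomes R_B‖R_L = 850.4 Ω, so V = 16.2 × 850.4/1313 = 10.5 V.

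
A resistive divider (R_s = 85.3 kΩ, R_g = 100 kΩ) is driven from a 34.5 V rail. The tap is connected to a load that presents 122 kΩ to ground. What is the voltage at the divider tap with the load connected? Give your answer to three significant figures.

The load sits in parallel with R_g: R_g‖R_L = (100 × 122) / (100 + 122) = 54.95 kΩ.
V_out = 34.5 × 54.95 / (85.3 + 54.95) = 34.5 × 54.95/140.3 = 13.5 V.
(Unloaded it would have been 18.6 V.)

V_out ≈ 13.5 V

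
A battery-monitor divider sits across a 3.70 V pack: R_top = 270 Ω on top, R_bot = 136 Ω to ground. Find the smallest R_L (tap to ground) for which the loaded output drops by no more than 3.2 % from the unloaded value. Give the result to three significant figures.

Output resistance R_th = R_top‖R_bot = (270 × 136)/406.0 = 90.44 Ω.
The fractional drop is R_th/(R_th + R_L); requiring this ≤ 0.0320 gives R_L ≥ R_th(1/0.0320 − 1) = 90.44 × 30.25 = 2.74 kΩ.

R_L(min) ≈ 2.74 kΩ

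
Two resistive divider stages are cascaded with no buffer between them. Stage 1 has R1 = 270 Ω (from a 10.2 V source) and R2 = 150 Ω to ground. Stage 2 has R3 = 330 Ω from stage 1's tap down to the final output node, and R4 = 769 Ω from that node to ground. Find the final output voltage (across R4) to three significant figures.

Stage 2 presents R3+R4 = 1099 Ω as a load on stage 1's tap.
Stage 1's lower leg becomes R2‖(R3+R4) = 132.0 Ω, so V_mid = 10.2 × 132.0/402.0 = 3.349 V.
Stage 2 is itself unloaded: V_out = V_mid × R4/(R3+R4) = 3.349 × 769/1099 = 2.34 V.

V_out ≈ 2.34 V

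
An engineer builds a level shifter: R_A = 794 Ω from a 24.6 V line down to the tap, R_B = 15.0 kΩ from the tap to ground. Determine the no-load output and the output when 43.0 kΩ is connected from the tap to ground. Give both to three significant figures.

Open-circuit: V = 24.6 × 15000/(794 + 15000) = 23.4 V.
With the load, R_B becomes R_B‖R_L = 11120 Ω, so V = 24.6 × 11120/11910 = 23.0 V.

Unloaded: 23.4 V; loaded: 23.0 V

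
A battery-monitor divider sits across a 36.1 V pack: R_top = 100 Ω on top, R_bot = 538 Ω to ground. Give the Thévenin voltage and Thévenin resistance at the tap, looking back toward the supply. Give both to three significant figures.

V_th is the open-circuit tap voltage: 36.1 × 538/(100 + 538) = 30.4 V.
With the supply zeroed, R_top and R_bot appear in parallel from the tap: R_th = R_top‖R_bot = (100 × 538)/638.0 = 84.3 Ω.

V_th = 30.4 V, R_th = 84.3 Ω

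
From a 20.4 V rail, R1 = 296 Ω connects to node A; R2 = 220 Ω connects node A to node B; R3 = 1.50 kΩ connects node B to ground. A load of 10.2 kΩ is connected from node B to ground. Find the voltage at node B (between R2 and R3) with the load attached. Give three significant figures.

At node B, R3 is in parallel with the load: R3‖R_L = 1308 Ω.
Below node A the resistance is R2 + (R3‖R_L) = 1528 Ω, so V_A = 20.4 × 1528/1824 = 17.09 V.
Then V_B = V_A × (R3‖R_L)/(R2 + R3‖R_L) = 17.09 × 1308/1528 = 14.6 V.

V ≈ 14.6 V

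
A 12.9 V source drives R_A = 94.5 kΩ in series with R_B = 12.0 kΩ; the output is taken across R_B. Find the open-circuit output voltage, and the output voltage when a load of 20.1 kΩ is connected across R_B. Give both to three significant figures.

Open-circuit: V = 12.9 × 12.0/(94.5 + 12.0) = 1.45 V.
With the load, R_B becomes R_B‖R_L = 7.514 kΩ, so V = 12.9 × 7.514/102.0 = 0.950 V.

Unloaded: 1.45 V; loaded: 0.950 V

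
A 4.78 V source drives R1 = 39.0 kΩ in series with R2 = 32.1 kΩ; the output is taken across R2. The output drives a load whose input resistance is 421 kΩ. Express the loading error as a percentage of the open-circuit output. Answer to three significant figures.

4.01 %

The divider's output (Thévenin) resistance is R1‖R2 = 17.61 kΩ.
Fractional drop under load = R_th/(R_th + R_L) = 17.61 / (17.61 + 421) = 0.04014.
So the output falls by 4.01 %.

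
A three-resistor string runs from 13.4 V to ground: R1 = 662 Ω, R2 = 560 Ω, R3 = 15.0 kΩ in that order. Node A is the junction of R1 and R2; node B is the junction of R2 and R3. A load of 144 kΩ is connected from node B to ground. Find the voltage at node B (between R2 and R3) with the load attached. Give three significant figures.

V ≈ 12.3 V

At node B, R3 is in parallel with the load: R3‖R_L = 13580 Ω.
Below node A the resistance is R2 + (R3‖R_L) = 14140 Ω, so V_A = 13.4 × 14140/14810 = 12.80 V.
Then V_B = V_A × (R3‖R_L)/(R2 + R3‖R_L) = 12.80 × 13580/14140 = 12.3 V.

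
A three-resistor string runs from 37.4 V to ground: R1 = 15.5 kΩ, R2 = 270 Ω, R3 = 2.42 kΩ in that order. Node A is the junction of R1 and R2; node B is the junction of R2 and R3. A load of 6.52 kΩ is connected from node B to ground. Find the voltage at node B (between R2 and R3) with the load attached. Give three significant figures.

V ≈ 3.76 V

At node B, R3 is in parallel with the load: R3‖R_L = 1765 Ω.
Below node A the resistance is R2 + (R3‖R_L) = 2035 Ω, so V_A = 37.4 × 2035/17530 = 4.340 V.
Then V_B = V_A × (R3‖R_L)/(R2 + R3‖R_L) = 4.340 × 1765/2035 = 3.76 V.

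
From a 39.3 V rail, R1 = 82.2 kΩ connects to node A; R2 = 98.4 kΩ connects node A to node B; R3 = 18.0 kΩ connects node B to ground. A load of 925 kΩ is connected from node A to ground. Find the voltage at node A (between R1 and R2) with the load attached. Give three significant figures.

V ≈ 21.9 V

Below node A the series string R2+R3 = 116.4 kΩ sits in parallel with the 925 kΩ load: 103.4 kΩ.
V_A = 39.3 × 103.4/(82.2 + 103.4) = 21.9 V.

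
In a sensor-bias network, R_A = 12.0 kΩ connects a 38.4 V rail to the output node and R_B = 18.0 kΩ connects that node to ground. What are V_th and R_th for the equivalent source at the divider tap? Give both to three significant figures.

V_th = 23.0 V, R_th = 7.20 kΩ

V_th is the open-circuit tap voltage: 38.4 × 18.0/(12.0 + 18.0) = 23.0 V.
With the supply zeroed, R_A and R_B appear in parallel from the tap: R_th = R_A‖R_B = (12.0 × 18.0)/30.00 = 7.20 kΩ.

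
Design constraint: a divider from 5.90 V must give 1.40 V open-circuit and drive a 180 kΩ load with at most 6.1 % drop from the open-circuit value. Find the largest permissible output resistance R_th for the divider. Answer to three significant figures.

R_th ≤ 11.7 kΩ

Loading drop = R_th/(R_th + R_L) ≤ 0.0610, so R_th ≤ R_L · ε/(1−ε) = 180 kΩ × 0.0610/0.9390 = 11.7 kΩ.
(Any R1, R2 with R2/(R1+R2) = 0.237 and R1‖R2 ≤ 11.7 kΩ will meet the spec.)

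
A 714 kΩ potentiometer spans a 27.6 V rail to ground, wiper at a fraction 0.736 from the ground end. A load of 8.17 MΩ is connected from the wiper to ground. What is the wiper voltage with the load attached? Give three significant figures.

V ≈ 20.0 V

The wiper splits the pot into (1−α)R = 188.5 kΩ above and αR = 525.5 kΩ below.
Lower section ‖ load = 493.7 kΩ.
V_wiper = 27.6 × 493.7/(188.5 + 493.7) = 20.0 V.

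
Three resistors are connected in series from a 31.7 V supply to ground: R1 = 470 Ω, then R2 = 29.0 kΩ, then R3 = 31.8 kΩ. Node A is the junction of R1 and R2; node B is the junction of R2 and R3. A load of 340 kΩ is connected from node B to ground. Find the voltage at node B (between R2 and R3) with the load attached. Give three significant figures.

V ≈ 15.7 V

At node B, R3 is in parallel with the load: R3‖R_L = 29080 Ω.
Below node A the resistance is R2 + (R3‖R_L) = 58080 Ω, so V_A = 31.7 × 58080/58550 = 31.45 V.
Then V_B = V_A × (R3‖R_L)/(R2 + R3‖R_L) = 31.45 × 29080/58080 = 15.7 V.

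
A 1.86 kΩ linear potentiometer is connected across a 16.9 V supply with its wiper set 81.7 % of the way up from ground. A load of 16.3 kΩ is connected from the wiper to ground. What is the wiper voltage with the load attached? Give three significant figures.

V ≈ 13.6 V

The wiper splits the pot into (1−α)R = 340.4 Ω above and αR = 1520 Ω below.
Lower section ‖ load = 1390 Ω.
V_wiper = 16.9 × 1390/(340.4 + 1390) = 13.6 V.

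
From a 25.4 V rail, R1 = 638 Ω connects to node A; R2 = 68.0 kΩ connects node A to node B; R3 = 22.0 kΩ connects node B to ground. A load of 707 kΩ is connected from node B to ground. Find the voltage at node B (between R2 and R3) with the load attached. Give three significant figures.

V ≈ 6.02 V

At node B, R3 is in parallel with the load: R3‖R_L = 21340 Ω.
Below node A the resistance is R2 + (R3‖R_L) = 89340 Ω, so V_A = 25.4 × 89340/89970 = 25.22 V.
Then V_B = V_A × (R3‖R_L)/(R2 + R3‖R_L) = 25.22 × 21340/89340 = 6.02 V.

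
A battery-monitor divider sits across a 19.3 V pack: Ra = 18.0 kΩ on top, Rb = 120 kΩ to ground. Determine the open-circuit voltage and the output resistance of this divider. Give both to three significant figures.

V_th is the open-circuit tap voltage: 19.3 × 120/(18.0 + 120) = 16.8 V.
With the supply zeroed, Ra and Rb appear in parallel from the tap: R_th = Ra‖Rb = (18.0 × 120)/138.0 = 15.7 kΩ.

V_th = 16.8 V, R_th = 15.7 kΩ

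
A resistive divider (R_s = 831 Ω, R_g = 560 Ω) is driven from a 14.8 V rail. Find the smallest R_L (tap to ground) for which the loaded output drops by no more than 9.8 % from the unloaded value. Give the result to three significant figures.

Output resistance R_th = R_s‖R_g = (831 × 560)/1391 = 334.6 Ω.
The fractional drop is R_th/(R_th + R_L); requiring this ≤ 0.0980 gives R_L ≥ R_th(1/0.0980 − 1) = 334.6 × 9.204 = 3.08 kΩ.

R_L(min) ≈ 3.08 kΩ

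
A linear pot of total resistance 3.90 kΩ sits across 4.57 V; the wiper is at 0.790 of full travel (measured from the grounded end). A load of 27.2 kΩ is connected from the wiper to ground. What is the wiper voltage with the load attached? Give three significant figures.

V ≈ 3.53 V

The wiper splits the pot into (1−α)R = 819.0 Ω above and αR = 3081 Ω below.
Lower section ‖ load = 2768 Ω.
V_wiper = 4.57 × 2768/(819.0 + 2768) = 3.53 V.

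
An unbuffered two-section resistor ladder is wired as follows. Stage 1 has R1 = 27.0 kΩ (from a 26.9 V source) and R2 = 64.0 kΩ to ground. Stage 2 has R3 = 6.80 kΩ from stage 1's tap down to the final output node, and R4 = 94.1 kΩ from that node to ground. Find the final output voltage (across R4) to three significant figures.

Stage 2 presents R3+R4 = 100.9 kΩ as a load on stage 1's tap.
Stage 1's lower leg becomes R2‖(R3+R4) = 39.16 kΩ, so V_mid = 26.9 × 39.16/66.16 = 15.92 V.
Stage 2 is itself unloaded: V_out = V_mid × R4/(R3+R4) = 15.92 × 94.1/100.9 = 14.8 V.

V_out ≈ 14.8 V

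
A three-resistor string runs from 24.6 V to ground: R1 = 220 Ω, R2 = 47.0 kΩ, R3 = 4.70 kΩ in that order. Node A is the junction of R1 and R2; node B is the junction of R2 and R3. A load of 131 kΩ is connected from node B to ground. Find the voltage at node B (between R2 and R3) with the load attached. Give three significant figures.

At node B, R3 is in parallel with the load: R3‖R_L = 4537 Ω.
Below node A the resistance is R2 + (R3‖R_L) = 51540 Ω, so V_A = 24.6 × 51540/51760 = 24.50 V.
Then V_B = V_A × (R3‖R_L)/(R2 + R3‖R_L) = 24.50 × 4537/51540 = 2.16 V.

V ≈ 2.16 V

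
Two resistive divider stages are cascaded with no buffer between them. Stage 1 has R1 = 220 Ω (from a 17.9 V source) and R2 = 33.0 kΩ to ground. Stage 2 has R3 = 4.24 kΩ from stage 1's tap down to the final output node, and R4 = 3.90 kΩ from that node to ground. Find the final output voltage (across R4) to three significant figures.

Stage 2 presents R3+R4 = 8140 Ω as a load on stage 1's tap.
Stage 1's lower leg becomes R2‖(R3+R4) = 6529 Ω, so V_mid = 17.9 × 6529/6749 = 17.32 V.
Stage 2 is itself unloaded: V_out = V_mid × R4/(R3+R4) = 17.32 × 3900/8140 = 8.30 V.

V_out ≈ 8.30 V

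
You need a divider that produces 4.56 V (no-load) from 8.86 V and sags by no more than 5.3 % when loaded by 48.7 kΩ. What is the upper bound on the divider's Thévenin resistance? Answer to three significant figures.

R_th ≤ 2.73 kΩ

Loading drop = R_th/(R_th + R_L) ≤ 0.0530, so R_th ≤ R_L · ε/(1−ε) = 48.7 kΩ × 0.0530/0.9470 = 2.73 kΩ.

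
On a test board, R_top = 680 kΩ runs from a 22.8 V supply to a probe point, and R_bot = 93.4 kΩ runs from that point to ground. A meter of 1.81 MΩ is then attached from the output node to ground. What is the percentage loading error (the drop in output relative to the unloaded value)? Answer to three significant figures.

The divider's output (Thévenin) resistance is R_top‖R_bot = 82.12 kΩ.
Fractional drop under load = R_th/(R_th + R_L) = 82.12 / (82.12 + 1810) = 0.04340.
So the output falls by 4.34 %.

4.34 %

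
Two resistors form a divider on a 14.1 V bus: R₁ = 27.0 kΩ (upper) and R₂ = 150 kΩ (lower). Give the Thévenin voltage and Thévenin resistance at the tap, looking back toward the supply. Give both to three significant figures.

V_th is the open-circuit tap voltage: 14.1 × 150/(27.0 + 150) = 11.9 V.
With the supply zeroed, R₁ and R₂ appear in parallel from the tap: R_th = R₁‖R₂ = (27.0 × 150)/177.0 = 22.9 kΩ.

V_th = 11.9 V, R_th = 22.9 kΩ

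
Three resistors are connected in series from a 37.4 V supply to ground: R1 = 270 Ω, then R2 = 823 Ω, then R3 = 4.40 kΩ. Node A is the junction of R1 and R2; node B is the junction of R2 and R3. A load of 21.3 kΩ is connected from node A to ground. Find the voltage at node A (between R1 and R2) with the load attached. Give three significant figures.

V ≈ 35.1 V

Below node A the series string R2+R3 = 5223 Ω sits in parallel with the 21300 Ω load: 4194 Ω.
V_A = 37.4 × 4194/(270 + 4194) = 35.1 V.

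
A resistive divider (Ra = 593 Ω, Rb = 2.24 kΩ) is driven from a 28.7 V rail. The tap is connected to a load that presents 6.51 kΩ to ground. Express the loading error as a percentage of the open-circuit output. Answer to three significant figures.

The divider's output (Thévenin) resistance is Ra‖Rb = 468.9 Ω.
Fractional drop under load = R_th/(R_th + R_L) = 468.9 / (468.9 + 6510) = 0.06718.
So the output falls by 6.72 %.

6.72 %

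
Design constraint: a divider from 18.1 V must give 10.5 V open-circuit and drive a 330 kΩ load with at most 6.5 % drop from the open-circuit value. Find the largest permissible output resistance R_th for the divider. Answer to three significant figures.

Loading drop = R_th/(R_th + R_L) ≤ 0.0650, so R_th ≤ R_L · ε/(1−ε) = 330 kΩ × 0.0650/0.9350 = 22.9 kΩ.
(Any R1, R2 with R2/(R1+R2) = 0.580 and R1‖R2 ≤ 22.9 kΩ will meet the spec.)

R_th ≤ 22.9 kΩ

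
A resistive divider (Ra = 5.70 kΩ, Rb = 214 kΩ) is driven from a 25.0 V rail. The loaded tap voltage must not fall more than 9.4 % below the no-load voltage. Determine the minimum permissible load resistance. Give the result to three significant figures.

Output resistance R_th = Ra‖Rb = (5.70 × 214)/219.7 = 5.552 kΩ.
The fractional drop is R_th/(R_th + R_L); requiring this ≤ 0.0940 gives R_L ≥ R_th(1/0.0940 − 1) = 5.552 × 9.638 = 53.5 kΩ.

R_L(min) ≈ 53.5 kΩ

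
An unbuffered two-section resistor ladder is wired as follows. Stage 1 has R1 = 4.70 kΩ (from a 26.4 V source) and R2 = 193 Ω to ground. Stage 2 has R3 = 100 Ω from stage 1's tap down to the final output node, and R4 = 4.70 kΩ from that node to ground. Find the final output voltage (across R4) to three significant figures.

Stage 2 presents R3+R4 = 4800 Ω as a load on stage 1's tap.
Stage 1's lower leg becomes R2‖(R3+R4) = 185.5 Ω, so V_mid = 26.4 × 185.5/4886 = 1.003 V.
Stage 2 is itself unloaded: V_out = V_mid × R4/(R3+R4) = 1.003 × 4700/4800 = 0.982 V.

V_out ≈ 0.982 V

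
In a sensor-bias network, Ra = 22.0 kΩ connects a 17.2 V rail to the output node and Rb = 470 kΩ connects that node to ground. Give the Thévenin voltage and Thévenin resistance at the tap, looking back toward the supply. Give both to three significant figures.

V_th is the open-circuit tap voltage: 17.2 × 470/(22.0 + 470) = 16.4 V.
With the supply zeroed, Ra and Rb appear in parallel from the tap: R_th = Ra‖Rb = (22.0 × 470)/492.0 = 21.0 kΩ.

V_th = 16.4 V, R_th = 21.0 kΩ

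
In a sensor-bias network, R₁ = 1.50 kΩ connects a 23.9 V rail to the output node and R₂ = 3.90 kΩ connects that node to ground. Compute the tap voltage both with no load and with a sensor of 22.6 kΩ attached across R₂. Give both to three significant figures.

Open-circuit: V = 23.9 × 3.90/(1.50 + 3.90) = 17.3 V.
With the load, R₂ becomes R₂‖R_L = 3.326 kΩ, so V = 23.9 × 3.326/4.826 = 16.5 V.

Unloaded: 17.3 V; loaded: 16.5 V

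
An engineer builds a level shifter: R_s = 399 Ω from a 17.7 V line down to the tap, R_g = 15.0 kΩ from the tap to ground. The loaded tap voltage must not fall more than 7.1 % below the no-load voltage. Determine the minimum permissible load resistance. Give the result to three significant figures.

R_L(min) ≈ 5.09 kΩ

Output resistance R_th = R_s‖R_g = (399 × 15000)/15400 = 388.7 Ω.
The fractional drop is R_th/(R_th + R_L); requiring this ≤ 0.0710 gives R_L ≥ R_th(1/0.0710 − 1) = 388.7 × 13.08 = 5.09 kΩ.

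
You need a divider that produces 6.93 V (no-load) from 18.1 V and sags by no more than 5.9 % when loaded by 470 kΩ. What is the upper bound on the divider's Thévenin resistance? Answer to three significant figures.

Loading drop = R_th/(R_th + R_L) ≤ 0.0590, so R_th ≤ R_L · ε/(1−ε) = 470 kΩ × 0.0590/0.9410 = 29.5 kΩ.

R_th ≤ 29.5 kΩ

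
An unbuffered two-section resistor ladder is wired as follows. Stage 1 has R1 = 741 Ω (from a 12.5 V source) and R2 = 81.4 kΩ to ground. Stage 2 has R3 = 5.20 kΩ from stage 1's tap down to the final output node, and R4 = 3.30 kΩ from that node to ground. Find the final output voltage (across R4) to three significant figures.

V_out ≈ 4.43 V

Stage 2 presents R3+R4 = 8500 Ω as a load on stage 1's tap.
Stage 1's lower leg becomes R2‖(R3+R4) = 7696 Ω, so V_mid = 12.5 × 7696/8437 = 11.40 V.
Stage 2 is itself unloaded: V_out = V_mid × R4/(R3+R4) = 11.40 × 3300/8500 = 4.43 V.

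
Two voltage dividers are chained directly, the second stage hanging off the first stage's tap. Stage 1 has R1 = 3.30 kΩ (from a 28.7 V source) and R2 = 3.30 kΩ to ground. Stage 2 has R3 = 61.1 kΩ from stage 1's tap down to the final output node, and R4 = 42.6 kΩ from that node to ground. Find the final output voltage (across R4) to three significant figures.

V_out ≈ 5.80 V

Stage 2 presents R3+R4 = 103.7 kΩ as a load on stage 1's tap.
Stage 1's lower leg becomes R2‖(R3+R4) = 3.198 kΩ, so V_mid = 28.7 × 3.198/6.498 = 14.13 V.
Stage 2 is itself unloaded: V_out = V_mid × R4/(R3+R4) = 14.13 × 42.6/103.7 = 5.80 V.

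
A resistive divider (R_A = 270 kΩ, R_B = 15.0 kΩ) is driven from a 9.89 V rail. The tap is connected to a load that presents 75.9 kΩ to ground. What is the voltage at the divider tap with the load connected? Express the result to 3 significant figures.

V_out ≈ 0.438 V

The load sits in parallel with R_B: R_B‖R_L = (15.0 × 75.9) / (15.0 + 75.9) = 12.52 kΩ.
V_out = 9.89 × 12.52 / (270 + 12.52) = 9.89 × 12.52/282.5 = 0.438 V.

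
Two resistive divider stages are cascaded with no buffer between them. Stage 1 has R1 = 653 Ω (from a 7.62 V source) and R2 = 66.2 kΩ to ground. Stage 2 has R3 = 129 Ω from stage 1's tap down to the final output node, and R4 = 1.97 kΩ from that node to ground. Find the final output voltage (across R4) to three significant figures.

V_out ≈ 5.41 V

Stage 2 presents R3+R4 = 2099 Ω as a load on stage 1's tap.
Stage 1's lower leg becomes R2‖(R3+R4) = 2034 Ω, so V_mid = 7.62 × 2034/2687 = 5.769 V.
Stage 2 is itself unloaded: V_out = V_mid × R4/(R3+R4) = 5.769 × 1970/2099 = 5.41 V.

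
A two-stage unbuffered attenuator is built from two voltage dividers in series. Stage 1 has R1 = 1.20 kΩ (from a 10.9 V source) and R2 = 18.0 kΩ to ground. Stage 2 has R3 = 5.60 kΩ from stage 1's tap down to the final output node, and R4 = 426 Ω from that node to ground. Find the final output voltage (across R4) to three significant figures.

Stage 2 presents R3+R4 = 6026 Ω as a load on stage 1's tap.
Stage 1's lower leg becomes R2‖(R3+R4) = 4515 Ω, so V_mid = 10.9 × 4515/5715 = 8.611 V.
Stage 2 is itself unloaded: V_out = V_mid × R4/(R3+R4) = 8.611 × 426/6026 = 0.609 V.

V_out ≈ 0.609 V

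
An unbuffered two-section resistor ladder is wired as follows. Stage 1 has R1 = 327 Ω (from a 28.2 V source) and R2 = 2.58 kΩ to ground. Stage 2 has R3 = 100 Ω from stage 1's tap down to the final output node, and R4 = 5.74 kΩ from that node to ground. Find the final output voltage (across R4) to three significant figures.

Stage 2 presents R3+R4 = 5840 Ω as a load on stage 1's tap.
Stage 1's lower leg becomes R2‖(R3+R4) = 1789 Ω, so V_mid = 28.2 × 1789/2116 = 23.84 V.
Stage 2 is itself unloaded: V_out = V_mid × R4/(R3+R4) = 23.84 × 5740/5840 = 23.4 V.

V_out ≈ 23.4 V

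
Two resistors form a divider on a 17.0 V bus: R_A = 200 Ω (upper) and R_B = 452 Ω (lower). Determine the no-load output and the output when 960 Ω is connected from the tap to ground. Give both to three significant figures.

Open-circuit: V = 17.0 × 452/(200 + 452) = 11.8 V.
With the load, R_B becomes R_B‖R_L = 307.3 Ω, so V = 17.0 × 307.3/507.3 = 10.3 V.

Unloaded: 11.8 V; loaded: 10.3 V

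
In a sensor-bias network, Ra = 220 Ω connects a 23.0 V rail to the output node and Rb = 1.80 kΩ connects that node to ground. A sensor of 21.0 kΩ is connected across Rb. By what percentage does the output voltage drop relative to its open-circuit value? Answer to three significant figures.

0.925 %

The divider's output (Thévenin) resistance is Ra‖Rb = 196.0 Ω.
Fractional drop under load = R_th/(R_th + R_L) = 196.0 / (196.0 + 21000) = 0.009249.
So the output falls by 0.925 %.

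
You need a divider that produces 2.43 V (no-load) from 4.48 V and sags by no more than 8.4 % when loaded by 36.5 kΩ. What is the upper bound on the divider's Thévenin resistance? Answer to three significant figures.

R_th ≤ 3.35 kΩ

Loading drop = R_th/(R_th + R_L) ≤ 0.0840, so R_th ≤ R_L · ε/(1−ε) = 36.5 kΩ × 0.0840/0.9160 = 3.35 kΩ.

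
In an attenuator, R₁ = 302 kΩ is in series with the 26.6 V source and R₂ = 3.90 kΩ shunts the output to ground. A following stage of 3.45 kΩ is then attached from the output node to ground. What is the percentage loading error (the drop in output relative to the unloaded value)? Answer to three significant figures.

Unloaded V = 26.6 × 3.90/305.9 = 0.3391 V.
Loaded: R₂‖R_L = 1.831 kΩ, giving V = 26.6 × 1.831/303.8 = 0.1603 V.
Drop = (0.3391 − 0.1603) / 0.3391 = 52.7 %.

52.7 %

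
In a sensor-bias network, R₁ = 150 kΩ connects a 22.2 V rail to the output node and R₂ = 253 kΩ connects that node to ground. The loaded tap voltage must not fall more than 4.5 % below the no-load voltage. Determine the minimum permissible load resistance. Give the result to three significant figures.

R_L(min) ≈ 2.00 MΩ

Output resistance R_th = R₁‖R₂ = (150 × 253)/403.0 = 94.17 kΩ.
The fractional drop is R_th/(R_th + R_L); requiring this ≤ 0.0450 gives R_L ≥ R_th(1/0.0450 − 1) = 94.17 × 21.22 = 2.00 MΩ.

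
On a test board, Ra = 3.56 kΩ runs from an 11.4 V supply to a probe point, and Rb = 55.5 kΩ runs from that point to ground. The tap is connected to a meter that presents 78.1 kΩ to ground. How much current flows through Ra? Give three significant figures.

I ≈ 0.317 mA

Rb‖R_L = 32.44 kΩ, so the source sees Ra + Rb‖R_L = 36.00 kΩ.
I = 11.4 V / 36.00 kΩ = 0.317 mA.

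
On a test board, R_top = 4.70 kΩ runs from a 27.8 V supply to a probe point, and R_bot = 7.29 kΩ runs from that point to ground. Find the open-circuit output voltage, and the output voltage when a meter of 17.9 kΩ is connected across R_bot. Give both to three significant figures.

Unloaded: 16.9 V; loaded: 14.6 V

Open-circuit: V = 27.8 × 7.29/(4.70 + 7.29) = 16.9 V.
With the load, R_bot becomes R_bot‖R_L = 5.180 kΩ, so V = 27.8 × 5.180/9.880 = 14.6 V.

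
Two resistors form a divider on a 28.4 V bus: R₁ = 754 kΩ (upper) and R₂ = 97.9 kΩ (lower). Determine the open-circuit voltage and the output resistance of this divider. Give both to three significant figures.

V_th is the open-circuit tap voltage: 28.4 × 97.9/(754 + 97.9) = 3.26 V.
With the supply zeroed, R₁ and R₂ appear in parallel from the tap: R_th = R₁‖R₂ = (754 × 97.9)/851.9 = 86.6 kΩ.

V_th = 3.26 V, R_th = 86.6 kΩ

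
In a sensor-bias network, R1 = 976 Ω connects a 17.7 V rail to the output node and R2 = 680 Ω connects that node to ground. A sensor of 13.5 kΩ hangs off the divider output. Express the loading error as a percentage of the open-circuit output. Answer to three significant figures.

2.88 %

The divider's output (Thévenin) resistance is R1‖R2 = 400.8 Ω.
Fractional drop under load = R_th/(R_th + R_L) = 400.8 / (400.8 + 13500) = 0.02883.
So the output falls by 2.88 %.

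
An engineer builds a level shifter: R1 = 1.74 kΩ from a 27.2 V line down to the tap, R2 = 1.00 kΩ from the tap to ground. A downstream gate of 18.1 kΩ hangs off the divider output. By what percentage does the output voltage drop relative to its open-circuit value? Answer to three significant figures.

3.39 %

The divider's output (Thévenin) resistance is R1‖R2 = 0.6350 kΩ.
Fractional drop under load = R_th/(R_th + R_L) = 0.6350 / (0.6350 + 18.1) = 0.03390.
So the output falls by 3.39 %.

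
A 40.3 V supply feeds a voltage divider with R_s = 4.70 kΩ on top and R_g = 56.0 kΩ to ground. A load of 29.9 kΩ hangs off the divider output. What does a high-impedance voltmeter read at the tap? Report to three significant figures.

The load sits in parallel with R_g: R_g‖R_L = (56.0 × 29.9) / (56.0 + 29.9) = 19.49 kΩ.
V_out = 40.3 × 19.49 / (4.70 + 19.49) = 40.3 × 19.49/24.19 = 32.5 V.
(Unloaded it would have been 37.2 V.)

V_out ≈ 32.5 V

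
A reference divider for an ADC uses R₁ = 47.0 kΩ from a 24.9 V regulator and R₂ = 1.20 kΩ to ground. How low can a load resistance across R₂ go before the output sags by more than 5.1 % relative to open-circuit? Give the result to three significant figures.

R_L(min) ≈ 21.8 kΩ

Output resistance R_th = R₁‖R₂ = (47.0 × 1.20)/48.20 = 1.170 kΩ.
The fractional drop is R_th/(R_th + R_L); requiring this ≤ 0.0510 gives R_L ≥ R_th(1/0.0510 − 1) = 1.170 × 18.61 = 21.8 kΩ.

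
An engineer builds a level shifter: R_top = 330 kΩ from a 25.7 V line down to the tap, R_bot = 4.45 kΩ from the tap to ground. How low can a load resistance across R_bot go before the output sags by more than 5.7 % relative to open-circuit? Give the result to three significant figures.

R_L(min) ≈ 72.6 kΩ

Output resistance R_th = R_top‖R_bot = (330 × 4.45)/334.4 = 4.391 kΩ.
The fractional drop is R_th/(R_th + R_L); requiring this ≤ 0.0570 gives R_L ≥ R_th(1/0.0570 − 1) = 4.391 × 16.54 = 72.6 kΩ.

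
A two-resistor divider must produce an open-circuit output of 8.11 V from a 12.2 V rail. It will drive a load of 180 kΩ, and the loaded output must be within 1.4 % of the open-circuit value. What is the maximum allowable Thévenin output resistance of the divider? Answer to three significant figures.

R_th ≤ 2.56 kΩ

Loading drop = R_th/(R_th + R_L) ≤ 0.0140, so R_th ≤ R_L · ε/(1−ε) = 180 kΩ × 0.0140/0.9860 = 2.56 kΩ.
(Any R1, R2 with R2/(R1+R2) = 0.665 and R1‖R2 ≤ 2.56 kΩ will meet the spec.)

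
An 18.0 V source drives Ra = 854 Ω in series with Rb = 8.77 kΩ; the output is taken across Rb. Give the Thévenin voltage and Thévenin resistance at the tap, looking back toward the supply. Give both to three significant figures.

V_th = 16.4 V, R_th = 778 Ω

V_th is the open-circuit tap voltage: 18.0 × 8770/(854 + 8770) = 16.4 V.
With the supply zeroed, Ra and Rb appear in parallel from the tap: R_th = Ra‖Rb = (854 × 8770)/9624 = 778 Ω.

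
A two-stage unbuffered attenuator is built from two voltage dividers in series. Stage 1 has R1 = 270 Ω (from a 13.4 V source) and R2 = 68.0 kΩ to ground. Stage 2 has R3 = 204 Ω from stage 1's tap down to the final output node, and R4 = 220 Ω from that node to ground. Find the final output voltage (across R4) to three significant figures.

Stage 2 presents R3+R4 = 424.0 Ω as a load on stage 1's tap.
Stage 1's lower leg becomes R2‖(R3+R4) = 421.4 Ω, so V_mid = 13.4 × 421.4/691.4 = 8.167 V.
Stage 2 is itself unloaded: V_out = V_mid × R4/(R3+R4) = 8.167 × 220/424.0 = 4.24 V.

V_out ≈ 4.24 V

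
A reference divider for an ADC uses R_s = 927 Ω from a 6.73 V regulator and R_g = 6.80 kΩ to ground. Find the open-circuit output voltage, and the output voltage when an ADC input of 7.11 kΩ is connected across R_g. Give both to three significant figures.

Open-circuit: V = 6.73 × 6800/(927 + 6800) = 5.92 V.
With the load, R_g becomes R_g‖R_L = 3476 Ω, so V = 6.73 × 3476/4403 = 5.31 V.

Unloaded: 5.92 V; loaded: 5.31 V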